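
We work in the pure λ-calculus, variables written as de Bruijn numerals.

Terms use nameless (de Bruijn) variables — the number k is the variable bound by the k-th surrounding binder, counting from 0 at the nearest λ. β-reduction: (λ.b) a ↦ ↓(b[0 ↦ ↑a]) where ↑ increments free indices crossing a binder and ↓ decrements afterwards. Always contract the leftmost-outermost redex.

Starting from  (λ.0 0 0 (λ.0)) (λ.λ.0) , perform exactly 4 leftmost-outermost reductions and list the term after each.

  start: (λ.0 0 0 (λ.0)) (λ.λ.0)
  →1  (λ.λ.0) (λ.λ.0) (λ.λ.0) (λ.0)
  →2  (λ.0) (λ.λ.0) (λ.0)
  →3  (λ.λ.0) (λ.0)
  →4  λ.0

Answer: after 4 steps: λ.0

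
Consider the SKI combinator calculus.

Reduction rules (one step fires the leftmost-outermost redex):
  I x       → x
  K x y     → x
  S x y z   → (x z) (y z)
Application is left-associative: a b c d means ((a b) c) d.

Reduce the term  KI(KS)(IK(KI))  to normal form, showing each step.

  start: KI(KS)(IK(KI))
  step 1: I(IK(KI))
  step 2: IK(KI)
  step 3: K(KI)

Answer: normal form = K(KI)  (in 3 steps)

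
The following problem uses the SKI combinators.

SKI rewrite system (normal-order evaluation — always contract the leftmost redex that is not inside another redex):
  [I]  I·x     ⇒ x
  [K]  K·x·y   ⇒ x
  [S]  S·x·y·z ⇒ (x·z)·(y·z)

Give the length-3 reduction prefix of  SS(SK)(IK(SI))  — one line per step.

Answer: after 3 steps: S(K(SI))(SK(K(SI)))

Derivation:
  start: SS(SK)(IK(SI))
  →1  S(IK(SI))(SK(IK(SI)))
  →2  S(K(SI))(SK(IK(SI)))
  →3  S(K(SI))(SK(K(SI)))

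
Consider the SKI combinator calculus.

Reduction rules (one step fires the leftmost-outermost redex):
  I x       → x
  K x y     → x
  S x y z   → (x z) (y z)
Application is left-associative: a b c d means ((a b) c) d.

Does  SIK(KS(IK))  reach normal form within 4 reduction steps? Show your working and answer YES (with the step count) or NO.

Answer: YES — reaches normal form S(KS) in 4 ≤ 4 steps

Working:
  start: SIK(KS(IK))
  [1] I(KS(IK))(K(KS(IK)))
  [2] KS(IK)(K(KS(IK)))
  [3] S(K(KS(IK)))
  [4] S(KS)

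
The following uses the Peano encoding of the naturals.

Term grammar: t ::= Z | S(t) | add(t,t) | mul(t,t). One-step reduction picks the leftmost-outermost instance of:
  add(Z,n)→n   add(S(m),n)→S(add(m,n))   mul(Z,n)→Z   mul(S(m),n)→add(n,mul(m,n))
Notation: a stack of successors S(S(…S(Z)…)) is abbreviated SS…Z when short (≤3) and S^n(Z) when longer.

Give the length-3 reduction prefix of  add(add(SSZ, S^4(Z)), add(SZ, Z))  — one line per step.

  start: add(add(SSZ, S^4(Z)), add(SZ, Z))
  [1] add(S(add(SZ, S^4(Z))), add(SZ, Z))
  [2] S(add(add(SZ, S^4(Z)), add(SZ, Z)))
  [3] S(add(S(add(Z, S^4(Z))), add(SZ, Z)))

Answer: after 3 steps: S(add(S(add(Z, S^4(Z))), add(SZ, Z)))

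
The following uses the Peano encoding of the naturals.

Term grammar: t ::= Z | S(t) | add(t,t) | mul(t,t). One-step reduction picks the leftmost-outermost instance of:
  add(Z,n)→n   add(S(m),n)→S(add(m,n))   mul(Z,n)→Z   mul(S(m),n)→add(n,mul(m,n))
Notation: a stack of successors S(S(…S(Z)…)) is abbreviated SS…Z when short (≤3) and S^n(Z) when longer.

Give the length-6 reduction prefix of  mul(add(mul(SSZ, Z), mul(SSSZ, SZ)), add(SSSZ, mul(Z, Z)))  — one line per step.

Answer: after 6 steps: mul(mul(SSSZ, SZ), add(SSSZ, mul(Z, Z)))

Derivation:
  start: mul(add(mul(SSZ, Z), mul(SSSZ, SZ)), add(SSSZ, mul(Z, Z)))
  step 1: mul(add(add(Z, mul(SZ, Z)), mul(SSSZ, SZ)), add(SSSZ, mul(Z, Z)))
  step 2: mul(add(mul(SZ, Z), mul(SSSZ, SZ)), add(SSSZ, mul(Z, Z)))
  step 3: mul(add(add(Z, mul(Z, Z)), mul(SSSZ, SZ)), add(SSSZ, mul(Z, Z)))
  step 4: mul(add(mul(Z, Z), mul(SSSZ, SZ)), add(SSSZ, mul(Z, Z)))
  step 5: mul(add(Z, mul(SSSZ, SZ)), add(SSSZ, mul(Z, Z)))
  step 6: mul(mul(SSSZ, SZ), add(SSSZ, mul(Z, Z)))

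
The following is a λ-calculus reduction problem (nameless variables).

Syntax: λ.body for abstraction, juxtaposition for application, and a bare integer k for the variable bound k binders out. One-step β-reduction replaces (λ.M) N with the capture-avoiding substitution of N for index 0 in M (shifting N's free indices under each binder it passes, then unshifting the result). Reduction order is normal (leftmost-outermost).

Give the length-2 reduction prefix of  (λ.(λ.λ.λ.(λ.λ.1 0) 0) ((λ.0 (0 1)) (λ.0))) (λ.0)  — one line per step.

  start: (λ.(λ.λ.λ.(λ.λ.1 0) 0) ((λ.0 (0 1)) (λ.0))) (λ.0)
  step 1: (λ.λ.λ.(λ.λ.1 0) 0) ((λ.0 (0 (λ.0))) (λ.0))
  step 2: λ.λ.(λ.λ.1 0) 0

Answer: after 2 steps: λ.λ.(λ.λ.1 0) 0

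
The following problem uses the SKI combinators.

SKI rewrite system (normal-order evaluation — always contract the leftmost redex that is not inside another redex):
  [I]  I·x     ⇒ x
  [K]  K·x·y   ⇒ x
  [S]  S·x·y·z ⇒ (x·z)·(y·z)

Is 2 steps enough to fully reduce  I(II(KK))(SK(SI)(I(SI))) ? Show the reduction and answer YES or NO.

Answer: NO — after 2 steps the term is I(KK)(SK(SI)(I(SI))), not yet normal

Reduction:
  start: I(II(KK))(SK(SI)(I(SI)))
  step 1: II(KK)(SK(SI)(I(SI)))
  step 2: I(KK)(SK(SI)(I(SI)))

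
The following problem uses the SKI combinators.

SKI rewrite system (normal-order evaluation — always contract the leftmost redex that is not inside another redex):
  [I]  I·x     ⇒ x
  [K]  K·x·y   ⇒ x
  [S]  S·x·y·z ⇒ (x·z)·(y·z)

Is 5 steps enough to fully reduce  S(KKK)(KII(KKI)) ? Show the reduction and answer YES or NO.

Answer: YES — reaches normal form SKK in 4 ≤ 5 steps

Derivation:
  start: S(KKK)(KII(KKI))
  [1] SK(KII(KKI))
  [2] SK(I(KKI))
  [3] SK(KKI)
  [4] SKK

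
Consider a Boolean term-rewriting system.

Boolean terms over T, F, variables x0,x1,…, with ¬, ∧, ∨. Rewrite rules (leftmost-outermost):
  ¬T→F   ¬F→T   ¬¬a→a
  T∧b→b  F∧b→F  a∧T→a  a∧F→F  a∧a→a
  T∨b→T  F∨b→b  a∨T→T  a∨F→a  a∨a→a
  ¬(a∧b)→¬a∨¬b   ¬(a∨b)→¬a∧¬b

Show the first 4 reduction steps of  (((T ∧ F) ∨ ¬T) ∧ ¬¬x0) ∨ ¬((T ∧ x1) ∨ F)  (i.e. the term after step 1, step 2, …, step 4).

  start: (((T ∧ F) ∨ ¬T) ∧ ¬¬x0) ∨ ¬((T ∧ x1) ∨ F)
  [1] ((F ∨ ¬T) ∧ ¬¬x0) ∨ ¬((T ∧ x1) ∨ F)
  [2] (¬T ∧ ¬¬x0) ∨ ¬((T ∧ x1) ∨ F)
  [3] (F ∧ ¬¬x0) ∨ ¬((T ∧ x1) ∨ F)
  [4] F ∨ ¬((T ∧ x1) ∨ F)

Answer: after 4 steps: F ∨ ¬((T ∧ x1) ∨ F)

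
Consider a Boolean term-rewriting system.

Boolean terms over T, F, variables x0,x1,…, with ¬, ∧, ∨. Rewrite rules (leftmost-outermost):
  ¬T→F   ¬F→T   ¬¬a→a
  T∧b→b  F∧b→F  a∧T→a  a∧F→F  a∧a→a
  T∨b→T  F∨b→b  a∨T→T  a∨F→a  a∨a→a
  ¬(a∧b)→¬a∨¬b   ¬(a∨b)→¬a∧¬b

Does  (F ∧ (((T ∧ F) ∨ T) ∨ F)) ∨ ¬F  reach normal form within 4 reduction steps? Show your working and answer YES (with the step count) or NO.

  start: (F ∧ (((T ∧ F) ∨ T) ∨ F)) ∨ ¬F
  →1  F ∨ ¬F
  →2  ¬F
  →3  T

Answer: YES — reaches normal form T in 3 ≤ 4 steps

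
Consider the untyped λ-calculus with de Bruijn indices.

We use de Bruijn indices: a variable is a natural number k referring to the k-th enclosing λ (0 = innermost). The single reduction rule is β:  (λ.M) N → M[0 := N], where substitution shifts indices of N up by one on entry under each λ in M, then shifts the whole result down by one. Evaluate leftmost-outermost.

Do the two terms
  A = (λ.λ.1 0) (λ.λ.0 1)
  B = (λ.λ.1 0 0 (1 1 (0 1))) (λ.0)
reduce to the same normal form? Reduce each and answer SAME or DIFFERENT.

Answer: DIFFERENT — A ⇓ λ.λ.0 1, B ⇓ λ.0 0 (0 (λ.0))

Working:
Term A:
  start: (λ.λ.1 0) (λ.λ.0 1)
  →1  λ.(λ.λ.0 1) 0
  →2  λ.λ.0 1

Term B:
  start: (λ.λ.1 0 0 (1 1 (0 1))) (λ.0)
  →1  λ.(λ.0) 0 0 ((λ.0) (λ.0) (0 (λ.0)))
  →2  λ.0 0 ((λ.0) (λ.0) (0 (λ.0)))
  →3  λ.0 0 ((λ.0) (0 (λ.0)))
  →4  λ.0 0 (0 (λ.0))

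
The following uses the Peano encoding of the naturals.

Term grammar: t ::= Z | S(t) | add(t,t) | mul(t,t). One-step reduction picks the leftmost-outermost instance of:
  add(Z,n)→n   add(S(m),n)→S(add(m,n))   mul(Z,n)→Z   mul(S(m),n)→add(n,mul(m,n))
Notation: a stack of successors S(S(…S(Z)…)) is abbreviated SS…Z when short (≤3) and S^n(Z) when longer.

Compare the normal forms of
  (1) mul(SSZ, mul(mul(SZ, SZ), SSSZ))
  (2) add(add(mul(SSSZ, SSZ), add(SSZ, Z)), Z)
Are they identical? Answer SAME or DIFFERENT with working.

Answer: DIFFERENT — A ⇓ S^6(Z), B ⇓ S^8(Z)

Working:
Term A:
  start: mul(SSZ, mul(mul(SZ, SZ), SSSZ))
  [1] add(mul(mul(SZ, SZ), SSSZ), mul(SZ, mul(mul(SZ, SZ), SSSZ)))
  [2] add(mul(add(SZ, mul(Z, SZ)), SSSZ), mul(SZ, mul(mul(SZ, SZ), SSSZ)))
  [3] add(mul(S(add(Z, mul(Z, SZ))), SSSZ), mul(SZ, mul(mul(SZ, SZ), SSSZ)))
  [4] add(add(SSSZ, mul(add(Z, mul(Z, SZ)), SSSZ)), mul(SZ, mul(mul(SZ, SZ), SSSZ)))
  [5] add(S(add(SSZ, mul(add(Z, mul(Z, SZ)), SSSZ))), mul(SZ, mul(mul(SZ, SZ), SSSZ)))
  [6] S(add(add(SSZ, mul(add(Z, mul(Z, SZ)), SSSZ)), mul(SZ, mul(mul(SZ, SZ), SSSZ))))
  [7] S(add(S(add(SZ, mul(add(Z, mul(Z, SZ)), SSSZ))), mul(SZ, mul(mul(SZ, SZ), SSSZ))))
  [8] S(S(add(add(SZ, mul(add(Z, mul(Z, SZ)), SSSZ)), mul(SZ, mul(mul(SZ, SZ), SSSZ)))))
  [9] S(S(add(S(add(Z, mul(add(Z, mul(Z, SZ)), SSSZ))), mul(SZ, mul(mul(SZ, SZ), SSSZ)))))
  [10] S(S(S(add(add(Z, mul(add(Z, mul(Z, SZ)), SSSZ)), mul(SZ, mul(mul(SZ, SZ), SSSZ))))))
  [11] S(S(S(add(mul(add(Z, mul(Z, SZ)), SSSZ), mul(SZ, mul(mul(SZ, SZ), SSSZ))))))
  [12] S(S(S(add(mul(mul(Z, SZ), SSSZ), mul(SZ, mul(mul(SZ, SZ), SSSZ))))))
  [13] S(S(S(add(mul(Z, SSSZ), mul(SZ, mul(mul(SZ, SZ), SSSZ))))))
  [14] S(S(S(add(Z, mul(SZ, mul(mul(SZ, SZ), SSSZ))))))
  [15] S(S(S(mul(SZ, mul(mul(SZ, SZ), SSSZ)))))
  [16] S(S(S(add(mul(mul(SZ, SZ), SSSZ), mul(Z, mul(mul(SZ, SZ), SSSZ))))))
  [17] S(S(S(add(mul(add(SZ, mul(Z, SZ)), SSSZ), mul(Z, mul(mul(SZ, SZ), SSSZ))))))
  [18] S(S(S(add(mul(S(add(Z, mul(Z, SZ))), SSSZ), mul(Z, mul(mul(SZ, SZ), SSSZ))))))
  [19] S(S(S(add(add(SSSZ, mul(add(Z, mul(Z, SZ)), SSSZ)), mul(Z, mul(mul(SZ, SZ), SSSZ))))))
  [20] S(S(S(add(S(add(SSZ, mul(add(Z, mul(Z, SZ)), SSSZ))), mul(Z, mul(mul(SZ, SZ), SSSZ))))))
  [21] S(S(S(S(add(add(SSZ, mul(add(Z, mul(Z, SZ)), SSSZ)), mul(Z, mul(mul(SZ, SZ), SSSZ)))))))
  [22] S(S(S(S(add(S(add(SZ, mul(add(Z, mul(Z, SZ)), SSSZ))), mul(Z, mul(mul(SZ, SZ), SSSZ)))))))
  [23] S(S(S(S(S(add(add(SZ, mul(add(Z, mul(Z, SZ)), SSSZ)), mul(Z, mul(mul(SZ, SZ), SSSZ))))))))
  [24] S(S(S(S(S(add(S(add(Z, mul(add(Z, mul(Z, SZ)), SSSZ))), mul(Z, mul(mul(SZ, SZ), SSSZ))))))))
  [25] S(S(S(S(S(S(add(add(Z, mul(add(Z, mul(Z, SZ)), SSSZ)), mul(Z, mul(mul(SZ, SZ), SSSZ)))))))))
  [26] S(S(S(S(S(S(add(mul(add(Z, mul(Z, SZ)), SSSZ), mul(Z, mul(mul(SZ, SZ), SSSZ)))))))))
  [27] S(S(S(S(S(S(add(mul(mul(Z, SZ), SSSZ), mul(Z, mul(mul(SZ, SZ), SSSZ)))))))))
  [28] S(S(S(S(S(S(add(mul(Z, SSSZ), mul(Z, mul(mul(SZ, SZ), SSSZ)))))))))
  [29] S(S(S(S(S(S(add(Z, mul(Z, mul(mul(SZ, SZ), SSSZ)))))))))
  [30] S(S(S(S(S(S(mul(Z, mul(mul(SZ, SZ), SSSZ))))))))
  [31] S^6(Z)

Term B:
  start: add(add(mul(SSSZ, SSZ), add(SSZ, Z)), Z)
  [1] add(add(add(SSZ, mul(SSZ, SSZ)), add(SSZ, Z)), Z)
  [2] add(add(S(add(SZ, mul(SSZ, SSZ))), add(SSZ, Z)), Z)
  [3] add(S(add(add(SZ, mul(SSZ, SSZ)), add(SSZ, Z))), Z)
  [4] S(add(add(add(SZ, mul(SSZ, SSZ)), add(SSZ, Z)), Z))
  [5] S(add(add(S(add(Z, mul(SSZ, SSZ))), add(SSZ, Z)), Z))
  [6] S(add(S(add(add(Z, mul(SSZ, SSZ)), add(SSZ, Z))), Z))
  [7] S(S(add(add(add(Z, mul(SSZ, SSZ)), add(SSZ, Z)), Z)))
  [8] S(S(add(add(mul(SSZ, SSZ), add(SSZ, Z)), Z)))
  [9] S(S(add(add(add(SSZ, mul(SZ, SSZ)), add(SSZ, Z)), Z)))
  [10] S(S(add(add(S(add(SZ, mul(SZ, SSZ))), add(SSZ, Z)), Z)))
  [11] S(S(add(S(add(add(SZ, mul(SZ, SSZ)), add(SSZ, Z))), Z)))
  [12] S(S(S(add(add(add(SZ, mul(SZ, SSZ)), add(SSZ, Z)), Z))))
  [13] S(S(S(add(add(S(add(Z, mul(SZ, SSZ))), add(SSZ, Z)), Z))))
  [14] S(S(S(add(S(add(add(Z, mul(SZ, SSZ)), add(SSZ, Z))), Z))))
  [15] S(S(S(S(add(add(add(Z, mul(SZ, SSZ)), add(SSZ, Z)), Z)))))
  [16] S(S(S(S(add(add(mul(SZ, SSZ), add(SSZ, Z)), Z)))))
  [17] S(S(S(S(add(add(add(SSZ, mul(Z, SSZ)), add(SSZ, Z)), Z)))))
  [18] S(S(S(S(add(add(S(add(SZ, mul(Z, SSZ))), add(SSZ, Z)), Z)))))
  [19] S(S(S(S(add(S(add(add(SZ, mul(Z, SSZ)), add(SSZ, Z))), Z)))))
  [20] S(S(S(S(S(add(add(add(SZ, mul(Z, SSZ)), add(SSZ, Z)), Z))))))
  [21] S(S(S(S(S(add(add(S(add(Z, mul(Z, SSZ))), add(SSZ, Z)), Z))))))
  [22] S(S(S(S(S(add(S(add(add(Z, mul(Z, SSZ)), add(SSZ, Z))), Z))))))
  [23] S(S(S(S(S(S(add(add(add(Z, mul(Z, SSZ)), add(SSZ, Z)), Z)))))))
  [24] S(S(S(S(S(S(add(add(mul(Z, SSZ), add(SSZ, Z)), Z)))))))
  [25] S(S(S(S(S(S(add(add(Z, add(SSZ, Z)), Z)))))))
  [26] S(S(S(S(S(S(add(add(SSZ, Z), Z)))))))
  [27] S(S(S(S(S(S(add(S(add(SZ, Z)), Z)))))))
  [28] S(S(S(S(S(S(S(add(add(SZ, Z), Z))))))))
  [29] S(S(S(S(S(S(S(add(S(add(Z, Z)), Z))))))))
  [30] S(S(S(S(S(S(S(S(add(add(Z, Z), Z)))))))))
  [31] S(S(S(S(S(S(S(S(add(Z, Z)))))))))
  [32] S^8(Z)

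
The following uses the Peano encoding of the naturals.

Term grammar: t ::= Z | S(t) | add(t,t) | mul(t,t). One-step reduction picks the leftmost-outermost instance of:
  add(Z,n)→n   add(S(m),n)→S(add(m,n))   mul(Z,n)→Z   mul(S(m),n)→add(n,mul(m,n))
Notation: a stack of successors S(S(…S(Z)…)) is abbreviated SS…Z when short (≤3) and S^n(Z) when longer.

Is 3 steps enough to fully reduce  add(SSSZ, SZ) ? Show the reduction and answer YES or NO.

Answer: NO — after 3 steps the term is S(S(S(add(Z, SZ)))), not yet normal

Working:
  start: add(SSSZ, SZ)
  step 1: S(add(SSZ, SZ))
  step 2: S(S(add(SZ, SZ)))
  step 3: S(S(S(add(Z, SZ))))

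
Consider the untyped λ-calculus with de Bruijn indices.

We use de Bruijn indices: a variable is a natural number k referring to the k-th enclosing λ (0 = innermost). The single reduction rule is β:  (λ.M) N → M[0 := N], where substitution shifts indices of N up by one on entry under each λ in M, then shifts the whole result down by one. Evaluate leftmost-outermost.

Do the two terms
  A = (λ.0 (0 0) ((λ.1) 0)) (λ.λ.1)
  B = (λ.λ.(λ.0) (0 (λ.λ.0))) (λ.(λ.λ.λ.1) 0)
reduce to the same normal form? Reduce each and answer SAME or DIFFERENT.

Answer: DIFFERENT — A ⇓ λ.λ.λ.1, B ⇓ λ.0 (λ.λ.0)

Reduction:
Term A:
  start: (λ.0 (0 0) ((λ.1) 0)) (λ.λ.1)
  →1  (λ.λ.1) ((λ.λ.1) (λ.λ.1)) ((λ.λ.λ.1) (λ.λ.1))
  →2  (λ.(λ.λ.1) (λ.λ.1)) ((λ.λ.λ.1) (λ.λ.1))
  →3  (λ.λ.1) (λ.λ.1)
  →4  λ.λ.λ.1

Term B:
  start: (λ.λ.(λ.0) (0 (λ.λ.0))) (λ.(λ.λ.λ.1) 0)
  →1  λ.(λ.0) (0 (λ.λ.0))
  →2  λ.0 (λ.λ.0)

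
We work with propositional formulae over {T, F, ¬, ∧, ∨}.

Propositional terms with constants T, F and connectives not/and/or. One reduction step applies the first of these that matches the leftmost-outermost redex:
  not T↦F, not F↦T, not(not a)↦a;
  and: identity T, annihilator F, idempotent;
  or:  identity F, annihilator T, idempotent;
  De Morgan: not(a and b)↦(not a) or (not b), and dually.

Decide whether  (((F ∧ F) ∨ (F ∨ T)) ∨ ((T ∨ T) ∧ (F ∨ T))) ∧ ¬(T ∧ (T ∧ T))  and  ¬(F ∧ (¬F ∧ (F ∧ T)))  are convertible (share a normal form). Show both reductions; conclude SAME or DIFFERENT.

Answer: DIFFERENT — A ⇓ F, B ⇓ T

Reduction:
Term A:
  start: (((F ∧ F) ∨ (F ∨ T)) ∨ ((T ∨ T) ∧ (F ∨ T))) ∧ ¬(T ∧ (T ∧ T))
  [1] ((F ∨ (F ∨ T)) ∨ ((T ∨ T) ∧ (F ∨ T))) ∧ ¬(T ∧ (T ∧ T))
  [2] ((F ∨ T) ∨ ((T ∨ T) ∧ (F ∨ T))) ∧ ¬(T ∧ (T ∧ T))
  [3] (T ∨ ((T ∨ T) ∧ (F ∨ T))) ∧ ¬(T ∧ (T ∧ T))
  [4] T ∧ ¬(T ∧ (T ∧ T))
  [5] ¬(T ∧ (T ∧ T))
  [6] ¬T ∨ ¬(T ∧ T)
  [7] F ∨ ¬(T ∧ T)
  [8] ¬(T ∧ T)
  [9] ¬T ∨ ¬T
  [10] ¬T
  [11] F

Term B:
  start: ¬(F ∧ (¬F ∧ (F ∧ T)))
  [1] ¬F ∨ ¬(¬F ∧ (F ∧ T))
  [2] T ∨ ¬(¬F ∧ (F ∧ T))
  [3] T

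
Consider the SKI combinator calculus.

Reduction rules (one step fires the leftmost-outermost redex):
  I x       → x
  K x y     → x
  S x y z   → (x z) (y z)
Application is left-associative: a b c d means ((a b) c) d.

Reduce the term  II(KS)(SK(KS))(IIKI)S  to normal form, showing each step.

  start: II(KS)(SK(KS))(IIKI)S
  step 1: I(KS)(SK(KS))(IIKI)S
  step 2: KS(SK(KS))(IIKI)S
  step 3: S(IIKI)S
  step 4: S(IKI)S
  step 5: S(KI)S

Answer: normal form = S(KI)S  (in 5 steps)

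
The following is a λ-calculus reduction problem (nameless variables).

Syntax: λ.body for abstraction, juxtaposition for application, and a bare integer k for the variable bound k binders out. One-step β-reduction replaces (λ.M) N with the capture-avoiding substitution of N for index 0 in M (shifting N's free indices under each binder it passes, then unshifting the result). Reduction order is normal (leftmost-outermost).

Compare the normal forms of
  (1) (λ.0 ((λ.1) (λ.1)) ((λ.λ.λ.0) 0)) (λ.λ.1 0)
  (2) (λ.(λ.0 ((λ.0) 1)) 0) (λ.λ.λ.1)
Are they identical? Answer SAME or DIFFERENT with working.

Term A:
  start: (λ.0 ((λ.1) (λ.1)) ((λ.λ.λ.0) 0)) (λ.λ.1 0)
  step 1: (λ.λ.1 0) ((λ.λ.λ.1 0) (λ.λ.λ.1 0)) ((λ.λ.λ.0) (λ.λ.1 0))
  step 2: (λ.(λ.λ.λ.1 0) (λ.λ.λ.1 0) 0) ((λ.λ.λ.0) (λ.λ.1 0))
  step 3: (λ.λ.λ.1 0) (λ.λ.λ.1 0) ((λ.λ.λ.0) (λ.λ.1 0))
  step 4: (λ.λ.1 0) ((λ.λ.λ.0) (λ.λ.1 0))
  step 5: λ.(λ.λ.λ.0) (λ.λ.1 0) 0
  step 6: λ.(λ.λ.0) 0
  step 7: λ.λ.0

Term B:
  start: (λ.(λ.0 ((λ.0) 1)) 0) (λ.λ.λ.1)
  step 1: (λ.0 ((λ.0) (λ.λ.λ.1))) (λ.λ.λ.1)
  step 2: (λ.λ.λ.1) ((λ.0) (λ.λ.λ.1))
  step 3: λ.λ.1

Answer: DIFFERENT — A ⇓ λ.λ.0, B ⇓ λ.λ.1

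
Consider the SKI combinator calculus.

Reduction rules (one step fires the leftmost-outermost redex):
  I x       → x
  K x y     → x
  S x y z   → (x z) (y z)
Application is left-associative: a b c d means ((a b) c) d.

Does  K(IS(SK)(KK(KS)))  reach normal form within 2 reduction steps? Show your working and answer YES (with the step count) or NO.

Answer: YES — reaches normal form K(S(SK)K) in 2 ≤ 2 steps

Reduction:
  start: K(IS(SK)(KK(KS)))
  →1  K(S(SK)(KK(KS)))
  →2  K(S(SK)K)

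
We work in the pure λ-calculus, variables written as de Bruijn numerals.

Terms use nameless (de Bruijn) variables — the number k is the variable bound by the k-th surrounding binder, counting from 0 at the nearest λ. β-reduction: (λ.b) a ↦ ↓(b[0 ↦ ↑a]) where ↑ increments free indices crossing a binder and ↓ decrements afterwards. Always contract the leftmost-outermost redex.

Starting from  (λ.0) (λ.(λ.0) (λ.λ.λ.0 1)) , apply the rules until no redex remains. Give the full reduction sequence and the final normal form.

Answer: normal form = λ.λ.λ.λ.0 1  (in 2 steps)

Working:
  start: (λ.0) (λ.(λ.0) (λ.λ.λ.0 1))
  [1] λ.(λ.0) (λ.λ.λ.0 1)
  [2] λ.λ.λ.λ.0 1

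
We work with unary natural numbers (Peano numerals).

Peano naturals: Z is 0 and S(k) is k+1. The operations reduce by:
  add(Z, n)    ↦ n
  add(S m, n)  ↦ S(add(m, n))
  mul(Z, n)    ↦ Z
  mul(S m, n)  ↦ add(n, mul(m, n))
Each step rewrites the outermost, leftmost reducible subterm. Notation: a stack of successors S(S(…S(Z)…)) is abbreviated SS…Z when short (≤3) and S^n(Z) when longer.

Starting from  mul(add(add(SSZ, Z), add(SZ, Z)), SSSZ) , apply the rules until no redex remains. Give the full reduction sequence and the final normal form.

Answer: normal form = S^9(Z)  (in 24 steps)

Reduction:
  start: mul(add(add(SSZ, Z), add(SZ, Z)), SSSZ)
  step 1: mul(add(S(add(SZ, Z)), add(SZ, Z)), SSSZ)
  step 2: mul(S(add(add(SZ, Z), add(SZ, Z))), SSSZ)
  step 3: add(SSSZ, mul(add(add(SZ, Z), add(SZ, Z)), SSSZ))
  step 4: S(add(SSZ, mul(add(add(SZ, Z), add(SZ, Z)), SSSZ)))
  step 5: S(S(add(SZ, mul(add(add(SZ, Z), add(SZ, Z)), SSSZ))))
  step 6: S(S(S(add(Z, mul(add(add(SZ, Z), add(SZ, Z)), SSSZ)))))
  step 7: S(S(S(mul(add(add(SZ, Z), add(SZ, Z)), SSSZ))))
  step 8: S(S(S(mul(add(S(add(Z, Z)), add(SZ, Z)), SSSZ))))
  step 9: S(S(S(mul(S(add(add(Z, Z), add(SZ, Z))), SSSZ))))
  step 10: S(S(S(add(SSSZ, mul(add(add(Z, Z), add(SZ, Z)), SSSZ)))))
  step 11: S(S(S(S(add(SSZ, mul(add(add(Z, Z), add(SZ, Z)), SSSZ))))))
  step 12: S(S(S(S(S(add(SZ, mul(add(add(Z, Z), add(SZ, Z)), SSSZ)))))))
  step 13: S(S(S(S(S(S(add(Z, mul(add(add(Z, Z), add(SZ, Z)), SSSZ))))))))
  step 14: S(S(S(S(S(S(mul(add(add(Z, Z), add(SZ, Z)), SSSZ)))))))
  step 15: S(S(S(S(S(S(mul(add(Z, add(SZ, Z)), SSSZ)))))))
  step 16: S(S(S(S(S(S(mul(add(SZ, Z), SSSZ)))))))
  step 17: S(S(S(S(S(S(mul(S(add(Z, Z)), SSSZ)))))))
  step 18: S(S(S(S(S(S(add(SSSZ, mul(add(Z, Z), SSSZ))))))))
  step 19: S(S(S(S(S(S(S(add(SSZ, mul(add(Z, Z), SSSZ)))))))))
  step 20: S(S(S(S(S(S(S(S(add(SZ, mul(add(Z, Z), SSSZ))))))))))
  step 21: S(S(S(S(S(S(S(S(S(add(Z, mul(add(Z, Z), SSSZ)))))))))))
  step 22: S(S(S(S(S(S(S(S(S(mul(add(Z, Z), SSSZ))))))))))
  step 23: S(S(S(S(S(S(S(S(S(mul(Z, SSSZ))))))))))
  step 24: S^9(Z)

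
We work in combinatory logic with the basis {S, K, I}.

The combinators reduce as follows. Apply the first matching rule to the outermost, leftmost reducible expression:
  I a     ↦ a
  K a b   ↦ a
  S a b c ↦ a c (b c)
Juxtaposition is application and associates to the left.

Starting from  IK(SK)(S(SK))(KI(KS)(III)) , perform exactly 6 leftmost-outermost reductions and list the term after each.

Answer: after 6 steps: SKI

Working:
  start: IK(SK)(S(SK))(KI(KS)(III))
  →1  K(SK)(S(SK))(KI(KS)(III))
  →2  SK(KI(KS)(III))
  →3  SK(I(III))
  →4  SK(III)
  →5  SK(II)
  →6  SKI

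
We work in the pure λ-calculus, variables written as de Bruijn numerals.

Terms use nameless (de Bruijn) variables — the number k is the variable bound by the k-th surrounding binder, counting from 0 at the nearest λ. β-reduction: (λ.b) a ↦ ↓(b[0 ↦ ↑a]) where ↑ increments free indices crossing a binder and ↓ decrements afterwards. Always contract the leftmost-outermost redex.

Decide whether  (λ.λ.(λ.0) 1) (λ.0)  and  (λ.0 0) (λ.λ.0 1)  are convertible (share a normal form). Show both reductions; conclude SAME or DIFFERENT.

Answer: DIFFERENT — A ⇓ λ.λ.0, B ⇓ λ.0 (λ.λ.0 1)

Working:
Term A:
  start: (λ.λ.(λ.0) 1) (λ.0)
  →1  λ.(λ.0) (λ.0)
  →2  λ.λ.0

Term B:
  start: (λ.0 0) (λ.λ.0 1)
  →1  (λ.λ.0 1) (λ.λ.0 1)
  →2  λ.0 (λ.λ.0 1)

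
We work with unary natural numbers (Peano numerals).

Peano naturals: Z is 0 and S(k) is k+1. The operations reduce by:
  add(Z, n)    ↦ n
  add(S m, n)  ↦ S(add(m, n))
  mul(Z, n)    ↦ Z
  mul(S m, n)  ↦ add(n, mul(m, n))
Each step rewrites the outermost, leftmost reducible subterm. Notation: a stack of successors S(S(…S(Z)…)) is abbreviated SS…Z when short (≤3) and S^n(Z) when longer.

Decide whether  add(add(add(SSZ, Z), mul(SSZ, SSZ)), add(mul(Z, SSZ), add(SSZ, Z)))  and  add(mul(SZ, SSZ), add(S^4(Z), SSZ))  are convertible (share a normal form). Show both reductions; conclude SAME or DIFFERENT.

Answer: SAME — A ⇓ S^8(Z), B ⇓ S^8(Z)

Working:
Term A:
  start: add(add(add(SSZ, Z), mul(SSZ, SSZ)), add(mul(Z, SSZ), add(SSZ, Z)))
  [1] add(add(S(add(SZ, Z)), mul(SSZ, SSZ)), add(mul(Z, SSZ), add(SSZ, Z)))
  [2] add(S(add(add(SZ, Z), mul(SSZ, SSZ))), add(mul(Z, SSZ), add(SSZ, Z)))
  [3] S(add(add(add(SZ, Z), mul(SSZ, SSZ)), add(mul(Z, SSZ), add(SSZ, Z))))
  [4] S(add(add(S(add(Z, Z)), mul(SSZ, SSZ)), add(mul(Z, SSZ), add(SSZ, Z))))
  [5] S(add(S(add(add(Z, Z), mul(SSZ, SSZ))), add(mul(Z, SSZ), add(SSZ, Z))))
  [6] S(S(add(add(add(Z, Z), mul(SSZ, SSZ)), add(mul(Z, SSZ), add(SSZ, Z)))))
  [7] S(S(add(add(Z, mul(SSZ, SSZ)), add(mul(Z, SSZ), add(SSZ, Z)))))
  [8] S(S(add(mul(SSZ, SSZ), add(mul(Z, SSZ), add(SSZ, Z)))))
  [9] S(S(add(add(SSZ, mul(SZ, SSZ)), add(mul(Z, SSZ), add(SSZ, Z)))))
  [10] S(S(add(S(add(SZ, mul(SZ, SSZ))), add(mul(Z, SSZ), add(SSZ, Z)))))
  [11] S(S(S(add(add(SZ, mul(SZ, SSZ)), add(mul(Z, SSZ), add(SSZ, Z))))))
  [12] S(S(S(add(S(add(Z, mul(SZ, SSZ))), add(mul(Z, SSZ), add(SSZ, Z))))))
  [13] S(S(S(S(add(add(Z, mul(SZ, SSZ)), add(mul(Z, SSZ), add(SSZ, Z)))))))
  [14] S(S(S(S(add(mul(SZ, SSZ), add(mul(Z, SSZ), add(SSZ, Z)))))))
  [15] S(S(S(S(add(add(SSZ, mul(Z, SSZ)), add(mul(Z, SSZ), add(SSZ, Z)))))))
  [16] S(S(S(S(add(S(add(SZ, mul(Z, SSZ))), add(mul(Z, SSZ), add(SSZ, Z)))))))
  [17] S(S(S(S(S(add(add(SZ, mul(Z, SSZ)), add(mul(Z, SSZ), add(SSZ, Z))))))))
  [18] S(S(S(S(S(add(S(add(Z, mul(Z, SSZ))), add(mul(Z, SSZ), add(SSZ, Z))))))))
  [19] S(S(S(S(S(S(add(add(Z, mul(Z, SSZ)), add(mul(Z, SSZ), add(SSZ, Z)))))))))
  [20] S(S(S(S(S(S(add(mul(Z, SSZ), add(mul(Z, SSZ), add(SSZ, Z)))))))))
  [21] S(S(S(S(S(S(add(Z, add(mul(Z, SSZ), add(SSZ, Z)))))))))
  [22] S(S(S(S(S(S(add(mul(Z, SSZ), add(SSZ, Z))))))))
  [23] S(S(S(S(S(S(add(Z, add(SSZ, Z))))))))
  [24] S(S(S(S(S(S(add(SSZ, Z)))))))
  [25] S(S(S(S(S(S(S(add(SZ, Z))))))))
  [26] S(S(S(S(S(S(S(S(add(Z, Z)))))))))
  [27] S^8(Z)

Term B:
  start: add(mul(SZ, SSZ), add(S^4(Z), SSZ))
  [1] add(add(SSZ, mul(Z, SSZ)), add(S^4(Z), SSZ))
  [2] add(S(add(SZ, mul(Z, SSZ))), add(S^4(Z), SSZ))
  [3] S(add(add(SZ, mul(Z, SSZ)), add(S^4(Z), SSZ)))
  [4] S(add(S(add(Z, mul(Z, SSZ))), add(S^4(Z), SSZ)))
  [5] S(S(add(add(Z, mul(Z, SSZ)), add(S^4(Z), SSZ))))
  [6] S(S(add(mul(Z, SSZ), add(S^4(Z), SSZ))))
  [7] S(S(add(Z, add(S^4(Z), SSZ))))
  [8] S(S(add(S^4(Z), SSZ)))
  [9] S(S(S(add(SSSZ, SSZ))))
  [10] S(S(S(S(add(SSZ, SSZ)))))
  [11] S(S(S(S(S(add(SZ, SSZ))))))
  [12] S(S(S(S(S(S(add(Z, SSZ)))))))
  [13] S^8(Z)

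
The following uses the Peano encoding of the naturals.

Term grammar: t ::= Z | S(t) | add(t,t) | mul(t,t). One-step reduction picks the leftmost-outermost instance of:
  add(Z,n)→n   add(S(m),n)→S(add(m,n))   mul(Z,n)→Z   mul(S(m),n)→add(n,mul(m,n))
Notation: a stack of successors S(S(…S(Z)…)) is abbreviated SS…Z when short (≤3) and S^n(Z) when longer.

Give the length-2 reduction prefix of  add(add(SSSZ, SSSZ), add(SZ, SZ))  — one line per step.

Answer: after 2 steps: S(add(add(SSZ, SSSZ), add(SZ, SZ)))

Derivation:
  start: add(add(SSSZ, SSSZ), add(SZ, SZ))
  →1  add(S(add(SSZ, SSSZ)), add(SZ, SZ))
  →2  S(add(add(SSZ, SSSZ), add(SZ, SZ)))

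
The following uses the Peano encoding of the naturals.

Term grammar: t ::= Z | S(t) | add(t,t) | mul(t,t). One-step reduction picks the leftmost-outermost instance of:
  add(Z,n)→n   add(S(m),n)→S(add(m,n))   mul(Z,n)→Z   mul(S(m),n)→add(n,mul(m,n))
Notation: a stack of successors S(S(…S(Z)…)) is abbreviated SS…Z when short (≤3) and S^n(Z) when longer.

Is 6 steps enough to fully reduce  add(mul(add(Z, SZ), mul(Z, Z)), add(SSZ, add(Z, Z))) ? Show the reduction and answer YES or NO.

Answer: NO — after 6 steps the term is add(SSZ, add(Z, Z)), not yet normal

Working:
  start: add(mul(add(Z, SZ), mul(Z, Z)), add(SSZ, add(Z, Z)))
  [1] add(mul(SZ, mul(Z, Z)), add(SSZ, add(Z, Z)))
  [2] add(add(mul(Z, Z), mul(Z, mul(Z, Z))), add(SSZ, add(Z, Z)))
  [3] add(add(Z, mul(Z, mul(Z, Z))), add(SSZ, add(Z, Z)))
  [4] add(mul(Z, mul(Z, Z)), add(SSZ, add(Z, Z)))
  [5] add(Z, add(SSZ, add(Z, Z)))
  [6] add(SSZ, add(Z, Z))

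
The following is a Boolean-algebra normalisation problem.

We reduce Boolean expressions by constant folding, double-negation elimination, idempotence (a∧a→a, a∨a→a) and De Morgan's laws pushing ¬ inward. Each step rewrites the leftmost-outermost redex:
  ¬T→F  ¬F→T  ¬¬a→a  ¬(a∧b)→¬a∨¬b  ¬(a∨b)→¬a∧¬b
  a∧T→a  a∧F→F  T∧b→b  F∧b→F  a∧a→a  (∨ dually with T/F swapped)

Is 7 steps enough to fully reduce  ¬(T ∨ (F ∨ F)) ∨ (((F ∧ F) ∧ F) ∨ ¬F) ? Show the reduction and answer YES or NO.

Answer: YES — reaches normal form T in 7 ≤ 7 steps

Working:
  start: ¬(T ∨ (F ∨ F)) ∨ (((F ∧ F) ∧ F) ∨ ¬F)
  step 1: (¬T ∧ ¬(F ∨ F)) ∨ (((F ∧ F) ∧ F) ∨ ¬F)
  step 2: (F ∧ ¬(F ∨ F)) ∨ (((F ∧ F) ∧ F) ∨ ¬F)
  step 3: F ∨ (((F ∧ F) ∧ F) ∨ ¬F)
  step 4: ((F ∧ F) ∧ F) ∨ ¬F
  step 5: F ∨ ¬F
  step 6: ¬F
  step 7: T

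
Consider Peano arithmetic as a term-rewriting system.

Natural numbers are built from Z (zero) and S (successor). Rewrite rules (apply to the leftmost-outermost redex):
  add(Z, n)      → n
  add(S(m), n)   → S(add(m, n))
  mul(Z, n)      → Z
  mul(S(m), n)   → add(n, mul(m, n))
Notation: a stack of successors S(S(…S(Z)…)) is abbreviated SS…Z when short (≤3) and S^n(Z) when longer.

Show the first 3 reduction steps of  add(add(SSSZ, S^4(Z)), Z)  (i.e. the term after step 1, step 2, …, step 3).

  start: add(add(SSSZ, S^4(Z)), Z)
  step 1: add(S(add(SSZ, S^4(Z))), Z)
  step 2: S(add(add(SSZ, S^4(Z)), Z))
  step 3: S(add(S(add(SZ, S^4(Z))), Z))

Answer: after 3 steps: S(add(S(add(SZ, S^4(Z))), Z))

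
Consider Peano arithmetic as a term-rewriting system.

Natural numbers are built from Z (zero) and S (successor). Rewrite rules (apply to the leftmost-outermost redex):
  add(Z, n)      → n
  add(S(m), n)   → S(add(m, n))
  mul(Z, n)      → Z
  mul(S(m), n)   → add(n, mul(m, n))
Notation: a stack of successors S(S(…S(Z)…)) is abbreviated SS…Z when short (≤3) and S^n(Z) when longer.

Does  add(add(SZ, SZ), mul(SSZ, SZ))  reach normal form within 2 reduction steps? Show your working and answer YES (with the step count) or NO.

  start: add(add(SZ, SZ), mul(SSZ, SZ))
  [1] add(S(add(Z, SZ)), mul(SSZ, SZ))
  [2] S(add(add(Z, SZ), mul(SSZ, SZ)))

Answer: NO — after 2 steps the term is S(add(add(Z, SZ), mul(SSZ, SZ))), not yet normal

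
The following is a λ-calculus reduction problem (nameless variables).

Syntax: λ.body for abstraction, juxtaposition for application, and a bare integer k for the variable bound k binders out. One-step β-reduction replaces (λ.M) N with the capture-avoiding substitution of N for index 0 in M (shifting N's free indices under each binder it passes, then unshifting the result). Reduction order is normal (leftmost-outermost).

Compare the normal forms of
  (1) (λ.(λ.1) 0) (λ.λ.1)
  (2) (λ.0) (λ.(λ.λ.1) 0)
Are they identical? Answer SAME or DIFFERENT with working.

Term A:
  start: (λ.(λ.1) 0) (λ.λ.1)
  →1  (λ.λ.λ.1) (λ.λ.1)
  →2  λ.λ.1

Term B:
  start: (λ.0) (λ.(λ.λ.1) 0)
  →1  λ.(λ.λ.1) 0
  →2  λ.λ.1

Answer: SAME — A ⇓ λ.λ.1, B ⇓ λ.λ.1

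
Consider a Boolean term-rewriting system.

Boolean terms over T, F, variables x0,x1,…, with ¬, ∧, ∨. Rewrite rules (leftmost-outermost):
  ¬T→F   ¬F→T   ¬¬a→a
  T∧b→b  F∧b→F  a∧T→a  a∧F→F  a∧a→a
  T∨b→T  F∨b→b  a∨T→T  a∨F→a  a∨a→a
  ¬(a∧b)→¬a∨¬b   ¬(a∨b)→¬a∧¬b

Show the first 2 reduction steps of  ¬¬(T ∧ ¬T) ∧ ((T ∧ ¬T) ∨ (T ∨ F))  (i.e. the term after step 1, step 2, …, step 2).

  start: ¬¬(T ∧ ¬T) ∧ ((T ∧ ¬T) ∨ (T ∨ F))
  →1  (T ∧ ¬T) ∧ ((T ∧ ¬T) ∨ (T ∨ F))
  →2  ¬T ∧ ((T ∧ ¬T) ∨ (T ∨ F))

Answer: after 2 steps: ¬T ∧ ((T ∧ ¬T) ∨ (T ∨ F))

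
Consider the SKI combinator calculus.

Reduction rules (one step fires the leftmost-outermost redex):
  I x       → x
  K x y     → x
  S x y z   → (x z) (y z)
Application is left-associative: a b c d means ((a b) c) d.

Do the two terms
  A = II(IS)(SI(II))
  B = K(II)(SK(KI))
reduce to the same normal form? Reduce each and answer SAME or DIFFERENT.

Term A:
  start: II(IS)(SI(II))
  step 1: I(IS)(SI(II))
  step 2: IS(SI(II))
  step 3: S(SI(II))
  step 4: S(SII)

Term B:
  start: K(II)(SK(KI))
  step 1: II
  step 2: I

Answer: DIFFERENT — A ⇓ S(SII), B ⇓ I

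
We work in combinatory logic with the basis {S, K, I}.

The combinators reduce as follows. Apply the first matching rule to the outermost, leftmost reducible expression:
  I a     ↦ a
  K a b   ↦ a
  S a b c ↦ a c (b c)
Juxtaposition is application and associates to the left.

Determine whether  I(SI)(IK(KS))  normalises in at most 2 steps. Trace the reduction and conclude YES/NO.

Answer: YES — reaches normal form SI(K(KS)) in 2 ≤ 2 steps

Derivation:
  start: I(SI)(IK(KS))
  [1] SI(IK(KS))
  [2] SI(K(KS))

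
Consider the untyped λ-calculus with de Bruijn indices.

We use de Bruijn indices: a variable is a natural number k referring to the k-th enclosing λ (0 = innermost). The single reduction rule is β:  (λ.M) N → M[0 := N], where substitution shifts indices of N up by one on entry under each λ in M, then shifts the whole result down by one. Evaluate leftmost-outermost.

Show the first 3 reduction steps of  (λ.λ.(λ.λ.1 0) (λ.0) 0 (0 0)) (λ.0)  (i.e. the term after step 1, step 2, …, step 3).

  start: (λ.λ.(λ.λ.1 0) (λ.0) 0 (0 0)) (λ.0)
  step 1: λ.(λ.λ.1 0) (λ.0) 0 (0 0)
  step 2: λ.(λ.(λ.0) 0) 0 (0 0)
  step 3: λ.(λ.0) 0 (0 0)

Answer: after 3 steps: λ.(λ.0) 0 (0 0)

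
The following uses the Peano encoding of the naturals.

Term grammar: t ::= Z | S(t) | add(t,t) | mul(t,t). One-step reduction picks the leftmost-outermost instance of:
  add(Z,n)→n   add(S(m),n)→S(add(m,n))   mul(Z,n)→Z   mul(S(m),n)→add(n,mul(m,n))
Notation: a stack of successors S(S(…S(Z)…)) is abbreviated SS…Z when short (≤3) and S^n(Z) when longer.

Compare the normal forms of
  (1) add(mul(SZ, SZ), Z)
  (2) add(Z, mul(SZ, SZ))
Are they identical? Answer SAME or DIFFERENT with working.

Term A:
  start: add(mul(SZ, SZ), Z)
  step 1: add(add(SZ, mul(Z, SZ)), Z)
  step 2: add(S(add(Z, mul(Z, SZ))), Z)
  step 3: S(add(add(Z, mul(Z, SZ)), Z))
  step 4: S(add(mul(Z, SZ), Z))
  step 5: S(add(Z, Z))
  step 6: SZ

Term B:
  start: add(Z, mul(SZ, SZ))
  step 1: mul(SZ, SZ)
  step 2: add(SZ, mul(Z, SZ))
  step 3: S(add(Z, mul(Z, SZ)))
  step 4: S(mul(Z, SZ))
  step 5: SZ

Answer: SAME — A ⇓ SZ, B ⇓ SZ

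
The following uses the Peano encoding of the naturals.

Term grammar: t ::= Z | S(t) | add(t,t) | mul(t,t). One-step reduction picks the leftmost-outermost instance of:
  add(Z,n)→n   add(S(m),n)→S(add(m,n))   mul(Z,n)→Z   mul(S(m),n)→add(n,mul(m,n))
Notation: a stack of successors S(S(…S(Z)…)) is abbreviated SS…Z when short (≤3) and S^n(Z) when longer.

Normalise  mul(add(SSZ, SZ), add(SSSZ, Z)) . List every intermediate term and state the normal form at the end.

  start: mul(add(SSZ, SZ), add(SSSZ, Z))
  [1] mul(S(add(SZ, SZ)), add(SSSZ, Z))
  [2] add(add(SSSZ, Z), mul(add(SZ, SZ), add(SSSZ, Z)))
  [3] add(S(add(SSZ, Z)), mul(add(SZ, SZ), add(SSSZ, Z)))
  [4] S(add(add(SSZ, Z), mul(add(SZ, SZ), add(SSSZ, Z))))
  [5] S(add(S(add(SZ, Z)), mul(add(SZ, SZ), add(SSSZ, Z))))
  [6] S(S(add(add(SZ, Z), mul(add(SZ, SZ), add(SSSZ, Z)))))
  [7] S(S(add(S(add(Z, Z)), mul(add(SZ, SZ), add(SSSZ, Z)))))
  [8] S(S(S(add(add(Z, Z), mul(add(SZ, SZ), add(SSSZ, Z))))))
  [9] S(S(S(add(Z, mul(add(SZ, SZ), add(SSSZ, Z))))))
  [10] S(S(S(mul(add(SZ, SZ), add(SSSZ, Z)))))
  [11] S(S(S(mul(S(add(Z, SZ)), add(SSSZ, Z)))))
  [12] S(S(S(add(add(SSSZ, Z), mul(add(Z, SZ), add(SSSZ, Z))))))
  [13] S(S(S(add(S(add(SSZ, Z)), mul(add(Z, SZ), add(SSSZ, Z))))))
  [14] S(S(S(S(add(add(SSZ, Z), mul(add(Z, SZ), add(SSSZ, Z)))))))
  [15] S(S(S(S(add(S(add(SZ, Z)), mul(add(Z, SZ), add(SSSZ, Z)))))))
  [16] S(S(S(S(S(add(add(SZ, Z), mul(add(Z, SZ), add(SSSZ, Z))))))))
  [17] S(S(S(S(S(add(S(add(Z, Z)), mul(add(Z, SZ), add(SSSZ, Z))))))))
  [18] S(S(S(S(S(S(add(add(Z, Z), mul(add(Z, SZ), add(SSSZ, Z)))))))))
  [19] S(S(S(S(S(S(add(Z, mul(add(Z, SZ), add(SSSZ, Z)))))))))
  [20] S(S(S(S(S(S(mul(add(Z, SZ), add(SSSZ, Z))))))))
  [21] S(S(S(S(S(S(mul(SZ, add(SSSZ, Z))))))))
  [22] S(S(S(S(S(S(add(add(SSSZ, Z), mul(Z, add(SSSZ, Z)))))))))
  [23] S(S(S(S(S(S(add(S(add(SSZ, Z)), mul(Z, add(SSSZ, Z)))))))))
  [24] S(S(S(S(S(S(S(add(add(SSZ, Z), mul(Z, add(SSSZ, Z))))))))))
  [25] S(S(S(S(S(S(S(add(S(add(SZ, Z)), mul(Z, add(SSSZ, Z))))))))))
  [26] S(S(S(S(S(S(S(S(add(add(SZ, Z), mul(Z, add(SSSZ, Z)))))))))))
  [27] S(S(S(S(S(S(S(S(add(S(add(Z, Z)), mul(Z, add(SSSZ, Z)))))))))))
  [28] S(S(S(S(S(S(S(S(S(add(add(Z, Z), mul(Z, add(SSSZ, Z))))))))))))
  [29] S(S(S(S(S(S(S(S(S(add(Z, mul(Z, add(SSSZ, Z))))))))))))
  [30] S(S(S(S(S(S(S(S(S(mul(Z, add(SSSZ, Z)))))))))))
  [31] S^9(Z)

Answer: normal form = S^9(Z)  (in 31 steps)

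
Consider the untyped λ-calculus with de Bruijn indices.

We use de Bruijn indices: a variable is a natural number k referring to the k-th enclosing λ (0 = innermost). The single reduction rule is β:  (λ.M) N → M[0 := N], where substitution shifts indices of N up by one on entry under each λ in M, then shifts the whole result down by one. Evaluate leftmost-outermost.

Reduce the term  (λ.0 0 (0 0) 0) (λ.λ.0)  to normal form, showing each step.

  start: (λ.0 0 (0 0) 0) (λ.λ.0)
  →1  (λ.λ.0) (λ.λ.0) ((λ.λ.0) (λ.λ.0)) (λ.λ.0)
  →2  (λ.0) ((λ.λ.0) (λ.λ.0)) (λ.λ.0)
  →3  (λ.λ.0) (λ.λ.0) (λ.λ.0)
  →4  (λ.0) (λ.λ.0)
  →5  λ.λ.0

Answer: normal form = λ.λ.0  (in 5 steps)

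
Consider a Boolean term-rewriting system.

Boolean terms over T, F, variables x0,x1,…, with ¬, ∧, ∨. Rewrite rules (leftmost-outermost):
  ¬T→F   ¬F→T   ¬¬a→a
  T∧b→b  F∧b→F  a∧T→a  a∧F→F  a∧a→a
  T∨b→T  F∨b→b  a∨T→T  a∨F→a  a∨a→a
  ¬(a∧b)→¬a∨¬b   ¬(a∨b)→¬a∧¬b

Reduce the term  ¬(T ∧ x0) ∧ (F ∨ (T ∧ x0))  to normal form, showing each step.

Answer: normal form = ¬x0 ∧ x0  (in 5 steps)

Derivation:
  start: ¬(T ∧ x0) ∧ (F ∨ (T ∧ x0))
  [1] (¬T ∨ ¬x0) ∧ (F ∨ (T ∧ x0))
  [2] (F ∨ ¬x0) ∧ (F ∨ (T ∧ x0))
  [3] ¬x0 ∧ (F ∨ (T ∧ x0))
  [4] ¬x0 ∧ (T ∧ x0)
  [5] ¬x0 ∧ x0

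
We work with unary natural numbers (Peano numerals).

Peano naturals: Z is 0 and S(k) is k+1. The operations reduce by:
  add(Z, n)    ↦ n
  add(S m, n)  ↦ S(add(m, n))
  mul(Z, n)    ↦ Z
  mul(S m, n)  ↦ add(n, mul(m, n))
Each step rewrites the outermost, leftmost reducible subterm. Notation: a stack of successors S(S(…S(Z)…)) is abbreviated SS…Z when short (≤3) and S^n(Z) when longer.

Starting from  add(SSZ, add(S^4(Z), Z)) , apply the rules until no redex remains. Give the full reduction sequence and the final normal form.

Answer: normal form = S^6(Z)  (in 8 steps)

Working:
  start: add(SSZ, add(S^4(Z), Z))
  [1] S(add(SZ, add(S^4(Z), Z)))
  [2] S(S(add(Z, add(S^4(Z), Z))))
  [3] S(S(add(S^4(Z), Z)))
  [4] S(S(S(add(SSSZ, Z))))
  [5] S(S(S(S(add(SSZ, Z)))))
  [6] S(S(S(S(S(add(SZ, Z))))))
  [7] S(S(S(S(S(S(add(Z, Z)))))))
  [8] S^6(Z)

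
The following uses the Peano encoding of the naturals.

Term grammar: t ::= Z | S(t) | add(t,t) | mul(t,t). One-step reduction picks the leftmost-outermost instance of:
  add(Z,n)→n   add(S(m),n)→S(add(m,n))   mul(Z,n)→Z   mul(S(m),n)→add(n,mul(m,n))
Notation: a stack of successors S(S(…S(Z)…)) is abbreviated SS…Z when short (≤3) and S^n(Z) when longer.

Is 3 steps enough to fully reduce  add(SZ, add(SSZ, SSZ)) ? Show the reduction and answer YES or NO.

Answer: NO — after 3 steps the term is S(S(add(SZ, SSZ))), not yet normal

Reduction:
  start: add(SZ, add(SSZ, SSZ))
  →1  S(add(Z, add(SSZ, SSZ)))
  →2  S(add(SSZ, SSZ))
  →3  S(S(add(SZ, SSZ)))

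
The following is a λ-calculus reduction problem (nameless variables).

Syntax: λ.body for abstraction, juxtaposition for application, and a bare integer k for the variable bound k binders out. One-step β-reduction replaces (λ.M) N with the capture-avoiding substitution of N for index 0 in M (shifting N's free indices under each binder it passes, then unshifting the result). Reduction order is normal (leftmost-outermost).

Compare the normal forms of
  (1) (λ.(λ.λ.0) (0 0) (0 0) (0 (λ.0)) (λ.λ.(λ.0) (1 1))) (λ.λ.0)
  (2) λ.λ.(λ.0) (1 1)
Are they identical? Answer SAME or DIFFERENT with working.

Term A:
  start: (λ.(λ.λ.0) (0 0) (0 0) (0 (λ.0)) (λ.λ.(λ.0) (1 1))) (λ.λ.0)
  →1  (λ.λ.0) ((λ.λ.0) (λ.λ.0)) ((λ.λ.0) (λ.λ.0)) ((λ.λ.0) (λ.0)) (λ.λ.(λ.0) (1 1))
  →2  (λ.0) ((λ.λ.0) (λ.λ.0)) ((λ.λ.0) (λ.0)) (λ.λ.(λ.0) (1 1))
  →3  (λ.λ.0) (λ.λ.0) ((λ.λ.0) (λ.0)) (λ.λ.(λ.0) (1 1))
  →4  (λ.0) ((λ.λ.0) (λ.0)) (λ.λ.(λ.0) (1 1))
  →5  (λ.λ.0) (λ.0) (λ.λ.(λ.0) (1 1))
  →6  (λ.0) (λ.λ.(λ.0) (1 1))
  →7  λ.λ.(λ.0) (1 1)
  →8  λ.λ.1 1

Term B:
  start: λ.λ.(λ.0) (1 1)
  →1  λ.λ.1 1

Answer: SAME — A ⇓ λ.λ.1 1, B ⇓ λ.λ.1 1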